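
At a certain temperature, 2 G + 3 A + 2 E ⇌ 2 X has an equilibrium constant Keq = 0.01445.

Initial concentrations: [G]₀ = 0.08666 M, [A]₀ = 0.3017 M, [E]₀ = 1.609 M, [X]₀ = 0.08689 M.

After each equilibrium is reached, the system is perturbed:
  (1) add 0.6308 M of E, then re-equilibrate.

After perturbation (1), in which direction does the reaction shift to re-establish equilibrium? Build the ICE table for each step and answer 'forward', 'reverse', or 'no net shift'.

Q₀ = 14.14 vs Keq = 0.01445 ⇒ Q>K, reverse
Step 1:
                   G          A          E          X
  Initial    0.08666     0.3017      1.609    0.08689
  Change     0.07786     0.1168    0.07786   -0.07786
  Equil       0.1645     0.4185      1.687   0.009031
  solve Keq expr → x = -0.03893; check Q = 0.01445
Then add 0.6308 M of E.
Step 2:
                   G          A          E          X
  Initial     0.1645     0.4185      2.318   0.009031
  Change   -0.002947  -0.004421  -0.002947   0.002947
  Equil       0.1616     0.4141      2.315    0.01198
  solve Keq expr → x = 0.001474; check Q = 0.01445

Direction: forward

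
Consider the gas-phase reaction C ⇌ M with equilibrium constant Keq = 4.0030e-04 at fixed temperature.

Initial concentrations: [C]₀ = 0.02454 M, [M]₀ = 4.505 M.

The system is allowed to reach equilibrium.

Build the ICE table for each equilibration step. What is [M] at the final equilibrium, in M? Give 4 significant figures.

[M]_eq = 0.001812 M

Q₀ = 183.6 vs Keq = 4.0030e-04 ⇒ Q>K, reverse
Step 1:
                   C          M
  I          0.02454      4.505
  C            4.503     -4.503
  E            4.528   0.001812
  solve Keq expr → x = -4.503; check Q = 4.0030e-04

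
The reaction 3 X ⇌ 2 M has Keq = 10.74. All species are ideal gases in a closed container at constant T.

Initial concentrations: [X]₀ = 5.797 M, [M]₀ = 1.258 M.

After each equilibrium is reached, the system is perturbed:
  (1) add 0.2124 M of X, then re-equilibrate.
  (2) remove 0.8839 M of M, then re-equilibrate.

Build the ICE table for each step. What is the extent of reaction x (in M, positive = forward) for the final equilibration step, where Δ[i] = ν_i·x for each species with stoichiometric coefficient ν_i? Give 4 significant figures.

Q₀ = 0.008124 vs Keq = 10.74 ⇒ Q<K, forward
Step 1:
                  X         M
  Initial     5.797     1.258
  Change     -4.595     3.063
  Equil       1.202     4.321
  solve Keq expr → x = 1.532; check Q = 10.74
Then add 0.2124 M of X.
Step 2:
                  X         M
  Initial     1.415     4.321
  Change    -0.1891    0.1261
  Equil       1.226     4.447
  solve Keq expr → x = 0.06304; check Q = 10.74
Then remove 0.8839 M of M.
Step 3:
                  X         M
  Initial     1.226     3.563
  Change    -0.1488    0.0992
  Equil       1.077     3.662
  solve Keq expr → x = 0.0496; check Q = 10.74

x = 0.0496 M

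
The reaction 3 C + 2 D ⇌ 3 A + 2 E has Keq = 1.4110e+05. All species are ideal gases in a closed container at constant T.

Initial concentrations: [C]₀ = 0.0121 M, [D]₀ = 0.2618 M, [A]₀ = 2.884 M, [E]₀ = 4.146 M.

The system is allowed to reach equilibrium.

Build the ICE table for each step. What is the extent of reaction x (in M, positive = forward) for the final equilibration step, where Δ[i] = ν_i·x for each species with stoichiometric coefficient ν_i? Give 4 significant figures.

x = -0.07384 M

Q₀ = 3.3959e+09 vs Keq = 1.4110e+05 ⇒ Q>K, reverse
Step 1:
                  C         D         A         E
  I          0.0121    0.2618     2.884     4.146
  C          0.2215    0.1477   -0.2215   -0.1477
  E          0.2336    0.4095     2.662     3.998
  solve Keq expr → x = -0.07384; check Q = 1.4110e+05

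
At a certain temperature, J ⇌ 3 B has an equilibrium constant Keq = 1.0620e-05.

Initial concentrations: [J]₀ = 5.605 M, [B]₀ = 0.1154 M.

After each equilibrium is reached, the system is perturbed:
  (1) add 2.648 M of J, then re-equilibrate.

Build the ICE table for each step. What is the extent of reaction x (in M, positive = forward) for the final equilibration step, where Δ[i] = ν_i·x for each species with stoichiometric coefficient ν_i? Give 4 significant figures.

x = 0.001786 M

Q₀ = 2.7418e-04 vs Keq = 1.0620e-05 ⇒ Q>K, reverse
Step 1:
                    J           B
  Initial       5.605      0.1154
  Change      0.02543     -0.0763
  Equil          5.63      0.0391
  solve Keq expr → x = -0.02543; check Q = 1.0620e-05
Then add 2.648 M of J.
Step 2:
                    J           B
  Initial       8.278      0.0391
  Change    -0.001786    0.005358
  Equil         8.277     0.04446
  solve Keq expr → x = 0.001786; check Q = 1.0620e-05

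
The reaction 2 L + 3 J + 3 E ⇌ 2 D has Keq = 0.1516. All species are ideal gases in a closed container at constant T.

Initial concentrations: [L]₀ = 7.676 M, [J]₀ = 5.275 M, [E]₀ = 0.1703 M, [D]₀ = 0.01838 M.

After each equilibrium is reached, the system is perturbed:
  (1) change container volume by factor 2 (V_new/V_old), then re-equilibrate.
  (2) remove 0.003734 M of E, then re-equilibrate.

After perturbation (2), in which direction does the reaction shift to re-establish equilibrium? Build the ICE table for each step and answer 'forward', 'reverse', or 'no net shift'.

Direction: reverse

Q₀ = 7.9088e-06 vs Keq = 0.1516 ⇒ Q<K, forward
Step 1:
                  L         J         E         D
  I           7.676     5.275    0.1703   0.01838
  C        -0.09843   -0.1476   -0.1476   0.09843
  E           7.578     5.127   0.02266    0.1168
  solve Keq expr → x = 0.04921; check Q = 0.1516
Then change container volume by factor 2 (V_new/V_old).
Step 2:
                  L         J         E         D
  I           3.789     2.564   0.01133    0.0584
  C          0.0164    0.0246    0.0246   -0.0164
  E           3.805     2.588   0.03592   0.04201
  solve Keq expr → x = -0.008199; check Q = 0.1516
Then remove 0.003734 M of E.
Step 3:
                  L         J         E         D
  I           3.805     2.588   0.03219   0.04201
  C        0.001778  0.002666  0.002666 -0.001778
  E           3.807     2.591   0.03486   0.04023
  solve Keq expr → x = -8.8882e-04; check Q = 0.1516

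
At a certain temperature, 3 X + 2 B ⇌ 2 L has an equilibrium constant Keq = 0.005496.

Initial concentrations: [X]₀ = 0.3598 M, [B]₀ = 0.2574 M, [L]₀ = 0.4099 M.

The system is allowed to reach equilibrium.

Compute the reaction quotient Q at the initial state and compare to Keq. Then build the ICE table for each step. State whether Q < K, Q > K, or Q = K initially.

Q₀ = 54.44 vs Keq = 0.005496 ⇒ Q>K, reverse
Step 1:
                    X           B           L
  Initial      0.3598      0.2574      0.4099
  Change        0.554      0.3693     -0.3693
  Equil        0.9138      0.6267     0.04058
  solve Keq expr → x = -0.1847; check Q = 0.005496

Q₀ = 54.44; Q > K (proceeds reverse)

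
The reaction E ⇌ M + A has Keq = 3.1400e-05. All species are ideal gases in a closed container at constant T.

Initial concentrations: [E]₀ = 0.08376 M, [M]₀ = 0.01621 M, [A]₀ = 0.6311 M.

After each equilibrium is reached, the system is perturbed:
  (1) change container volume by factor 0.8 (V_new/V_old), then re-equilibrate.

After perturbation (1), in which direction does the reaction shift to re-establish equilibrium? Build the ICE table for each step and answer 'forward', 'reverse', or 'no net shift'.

Q₀ = 0.1221 vs Keq = 3.1400e-05 ⇒ Q>K, reverse
Step 1:
                  E         M         A
  Initial   0.08376   0.01621    0.6311
  Change     0.0162   -0.0162   -0.0162
  Equil     0.09996 5.1048e-06    0.6149
  solve Keq expr → x = -0.0162; check Q = 3.1400e-05
Then change container volume by factor 0.8 (V_new/V_old).
Step 2:
                  E         M         A
  Initial     0.125 6.3810e-06    0.7686
  Change  1.2761e-06 -1.2761e-06 -1.2761e-06
  Equil       0.125 5.1048e-06    0.7686
  solve Keq expr → x = -1.2761e-06; check Q = 3.1400e-05

Direction: reverse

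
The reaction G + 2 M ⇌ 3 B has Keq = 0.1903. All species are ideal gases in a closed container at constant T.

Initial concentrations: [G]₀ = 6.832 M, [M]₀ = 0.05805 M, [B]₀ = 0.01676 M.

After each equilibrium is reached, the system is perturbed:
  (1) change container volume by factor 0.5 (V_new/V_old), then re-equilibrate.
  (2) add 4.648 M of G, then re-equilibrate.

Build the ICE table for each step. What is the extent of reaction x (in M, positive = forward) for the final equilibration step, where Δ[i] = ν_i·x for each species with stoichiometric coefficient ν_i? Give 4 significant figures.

Q₀ = 2.0449e-04 vs Keq = 0.1903 ⇒ Q<K, forward
Step 1:
                    G           M           B
  Initial       6.832     0.05805     0.01676
  Change      -0.0198    -0.03959     0.05939
  Equil         6.812     0.01846     0.07615
  solve Keq expr → x = 0.0198; check Q = 0.1903
Then change container volume by factor 0.5 (V_new/V_old).
Step 2:
                    G           M           B
  Initial       13.62     0.03691      0.1523
  Change            0           0           0
  Equil         13.62     0.03691      0.1523
  solve Keq expr → x = 0; check Q = 0.1903
Then add 4.648 M of G.
Step 3:
                    G           M           B
  Initial       18.27     0.03691      0.1523
  Change    -0.001708   -0.003415    0.005123
  Equil         18.27      0.0335      0.1574
  solve Keq expr → x = 0.001708; check Q = 0.1903

x = 0.001708 M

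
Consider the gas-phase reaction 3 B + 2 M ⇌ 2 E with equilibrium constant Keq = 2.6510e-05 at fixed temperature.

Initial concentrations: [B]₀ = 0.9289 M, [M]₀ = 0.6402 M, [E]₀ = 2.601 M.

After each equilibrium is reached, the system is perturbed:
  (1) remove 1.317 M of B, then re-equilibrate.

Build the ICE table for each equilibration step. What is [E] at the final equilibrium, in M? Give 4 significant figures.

Q₀ = 20.59 vs Keq = 2.6510e-05 ⇒ Q>K, reverse
Step 1:
                   B          M          E
  init        0.9289     0.6402      2.601
  Δ            3.667      2.445     -2.445
  eq           4.596      3.085     0.1565
  solve Keq expr → x = -1.222; check Q = 2.6510e-05
Then remove 1.317 M of B.
Step 2:
                   B          M          E
  init         3.279      3.085     0.1565
  Δ          0.08504    0.05669   -0.05669
  eq           3.364      3.141    0.09978
  solve Keq expr → x = -0.02835; check Q = 2.6510e-05

[E]_eq = 0.09978 M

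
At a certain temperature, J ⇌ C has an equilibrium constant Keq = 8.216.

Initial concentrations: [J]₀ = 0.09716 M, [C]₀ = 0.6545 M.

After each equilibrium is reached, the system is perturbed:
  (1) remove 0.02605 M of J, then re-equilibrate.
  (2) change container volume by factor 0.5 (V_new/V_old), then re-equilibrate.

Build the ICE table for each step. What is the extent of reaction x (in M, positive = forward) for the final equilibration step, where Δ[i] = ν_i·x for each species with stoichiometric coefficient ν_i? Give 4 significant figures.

x = 0 M

Q₀ = 6.736 vs Keq = 8.216 ⇒ Q<K, forward
Step 1:
                    J           C
  init        0.09716      0.6545
  Δ           -0.0156      0.0156
  eq          0.08156      0.6701
  solve Keq expr → x = 0.0156; check Q = 8.216
Then remove 0.02605 M of J.
Step 2:
                    J           C
  init        0.05551      0.6701
  Δ           0.02322    -0.02322
  eq          0.07873      0.6469
  solve Keq expr → x = -0.02322; check Q = 8.216
Then change container volume by factor 0.5 (V_new/V_old).
Step 3:
                    J           C
  init         0.1575       1.294
  Δ                 0           0
  eq           0.1575       1.294
  solve Keq expr → x = 0; check Q = 8.216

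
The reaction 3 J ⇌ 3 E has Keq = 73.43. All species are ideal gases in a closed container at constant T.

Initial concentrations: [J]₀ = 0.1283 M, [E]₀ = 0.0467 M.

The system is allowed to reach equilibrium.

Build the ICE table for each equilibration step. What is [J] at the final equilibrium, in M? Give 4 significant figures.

Q₀ = 0.04822 vs Keq = 73.43 ⇒ Q<K, forward
Step 1:
                    J           E
  Initial      0.1283      0.0467
  Change     -0.09457     0.09457
  Equil       0.03373      0.1413
  solve Keq expr → x = 0.03152; check Q = 73.43

[J]_eq = 0.03373 M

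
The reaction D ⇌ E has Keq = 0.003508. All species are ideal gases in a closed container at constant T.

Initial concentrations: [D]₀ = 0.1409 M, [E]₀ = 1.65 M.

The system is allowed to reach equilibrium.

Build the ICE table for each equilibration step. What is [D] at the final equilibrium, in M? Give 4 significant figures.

Q₀ = 11.71 vs Keq = 0.003508 ⇒ Q>K, reverse
Step 1:
                    D           E
  I            0.1409        1.65
  C             1.644      -1.644
  E             1.785    0.006261
  solve Keq expr → x = -1.644; check Q = 0.003508

[D]_eq = 1.785 M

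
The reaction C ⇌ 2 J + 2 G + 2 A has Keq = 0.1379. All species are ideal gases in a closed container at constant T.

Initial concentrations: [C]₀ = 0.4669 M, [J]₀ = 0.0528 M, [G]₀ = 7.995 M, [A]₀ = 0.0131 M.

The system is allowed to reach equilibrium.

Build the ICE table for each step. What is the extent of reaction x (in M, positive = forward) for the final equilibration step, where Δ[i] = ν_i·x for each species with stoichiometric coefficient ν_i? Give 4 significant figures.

x = 0.06896 M

Q₀ = 6.5497e-05 vs Keq = 0.1379 ⇒ Q<K, forward
Step 1:
                    C           J           G           A
  init         0.4669      0.0528       7.995      0.0131
  Δ          -0.06896      0.1379      0.1379      0.1379
  eq           0.3979      0.1907       8.133       0.151
  solve Keq expr → x = 0.06896; check Q = 0.1379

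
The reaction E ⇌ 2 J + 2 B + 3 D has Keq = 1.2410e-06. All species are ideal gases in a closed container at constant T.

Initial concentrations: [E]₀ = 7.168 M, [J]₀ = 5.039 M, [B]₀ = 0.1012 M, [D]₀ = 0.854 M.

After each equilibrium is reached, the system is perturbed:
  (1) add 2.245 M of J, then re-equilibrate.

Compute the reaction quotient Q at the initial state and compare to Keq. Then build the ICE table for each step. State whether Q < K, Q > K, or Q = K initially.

Q₀ = 0.0226 vs Keq = 1.2410e-06 ⇒ Q>K, reverse
Step 1:
                   E          J          B          D
  init         7.168      5.039     0.1012      0.854
  Δ          0.05009    -0.1002    -0.1002    -0.1503
  eq           7.218      4.939   0.001026     0.7037
  solve Keq expr → x = -0.05009; check Q = 1.2410e-06
Then add 2.245 M of J.
Step 2:
                   E          J          B          D
  init         7.218      7.184   0.001026     0.7037
  Δ       1.6001e-04 -3.2002e-04 -3.2002e-04 -4.8004e-04
  eq           7.218      7.184 7.0647e-04     0.7033
  solve Keq expr → x = -1.6001e-04; check Q = 1.2410e-06

Q₀ = 0.0226; Q > K (proceeds reverse)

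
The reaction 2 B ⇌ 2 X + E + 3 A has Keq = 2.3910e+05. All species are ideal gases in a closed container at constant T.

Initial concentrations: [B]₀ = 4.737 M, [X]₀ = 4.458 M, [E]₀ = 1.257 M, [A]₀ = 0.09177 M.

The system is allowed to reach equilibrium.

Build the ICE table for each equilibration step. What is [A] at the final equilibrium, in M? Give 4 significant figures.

Q₀ = 8.6042e-04 vs Keq = 2.3910e+05 ⇒ Q<K, forward
Step 1:
                   B          X          E          A
  Initial      4.737      4.458      1.257    0.09177
  Change       -4.21       4.21      2.105      6.315
  Equil       0.5271      8.668      3.362      6.407
  solve Keq expr → x = 2.105; check Q = 2.3910e+05

[A]_eq = 6.407 M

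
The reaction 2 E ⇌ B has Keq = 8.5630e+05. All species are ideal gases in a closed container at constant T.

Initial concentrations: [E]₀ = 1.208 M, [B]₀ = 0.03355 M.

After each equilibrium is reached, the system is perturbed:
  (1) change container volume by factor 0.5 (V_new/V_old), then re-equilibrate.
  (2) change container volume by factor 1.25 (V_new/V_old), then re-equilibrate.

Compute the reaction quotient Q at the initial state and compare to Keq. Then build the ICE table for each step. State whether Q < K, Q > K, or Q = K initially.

Q₀ = 0.02299; Q < K (proceeds forward)

Q₀ = 0.02299 vs Keq = 8.5630e+05 ⇒ Q<K, forward
Step 1:
                    E           B
  I             1.208     0.03355
  C            -1.207      0.6036
  E        8.6258e-04      0.6371
  solve Keq expr → x = 0.6036; check Q = 8.5630e+05
Then change container volume by factor 0.5 (V_new/V_old).
Step 2:
                    E           B
  I          0.001725       1.274
  C       -5.0516e-04  2.5258e-04
  E           0.00122       1.274
  solve Keq expr → x = 2.5258e-04; check Q = 8.5630e+05
Then change container volume by factor 1.25 (V_new/V_old).
Step 3:
                    E           B
  I        9.7599e-04        1.02
  C        1.1517e-04 -5.7585e-05
  E          0.001091        1.02
  solve Keq expr → x = -5.7585e-05; check Q = 8.5630e+05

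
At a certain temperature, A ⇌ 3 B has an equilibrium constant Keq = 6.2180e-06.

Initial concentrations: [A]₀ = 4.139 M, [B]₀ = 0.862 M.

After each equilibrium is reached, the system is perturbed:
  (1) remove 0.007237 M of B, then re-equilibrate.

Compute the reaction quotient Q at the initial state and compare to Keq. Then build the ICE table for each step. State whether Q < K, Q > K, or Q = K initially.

Q₀ = 0.1547; Q > K (proceeds reverse)

Q₀ = 0.1547 vs Keq = 6.2180e-06 ⇒ Q>K, reverse
Step 1:
                    A           B
  I             4.139       0.862
  C            0.2773     -0.8318
  E             4.416     0.03017
  solve Keq expr → x = -0.2773; check Q = 6.2180e-06
Then remove 0.007237 M of B.
Step 2:
                    A           B
  I             4.416     0.02293
  C         -0.002411    0.007232
  E             4.414     0.03016
  solve Keq expr → x = 0.002411; check Q = 6.2180e-06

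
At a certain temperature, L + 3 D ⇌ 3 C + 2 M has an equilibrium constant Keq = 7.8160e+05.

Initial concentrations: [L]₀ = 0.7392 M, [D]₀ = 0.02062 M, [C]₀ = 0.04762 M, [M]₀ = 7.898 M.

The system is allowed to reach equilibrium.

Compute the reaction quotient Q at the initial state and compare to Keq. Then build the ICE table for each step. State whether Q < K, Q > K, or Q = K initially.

Q₀ = 1039; Q < K (proceeds forward)

Q₀ = 1039 vs Keq = 7.8160e+05 ⇒ Q<K, forward
Step 1:
                   L          D          C          M
  I           0.7392    0.02062    0.04762      7.898
  C        -0.005836   -0.01751    0.01751    0.01167
  E           0.7334   0.003112    0.06513       7.91
  solve Keq expr → x = 0.005836; check Q = 7.8160e+05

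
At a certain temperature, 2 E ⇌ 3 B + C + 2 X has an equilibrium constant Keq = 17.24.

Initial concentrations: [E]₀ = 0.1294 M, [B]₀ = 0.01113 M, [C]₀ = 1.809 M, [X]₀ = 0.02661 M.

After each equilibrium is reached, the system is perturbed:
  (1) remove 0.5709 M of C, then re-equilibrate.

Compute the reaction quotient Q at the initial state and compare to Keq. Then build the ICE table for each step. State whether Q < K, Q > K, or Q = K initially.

Q₀ = 1.0547e-07 vs Keq = 17.24 ⇒ Q<K, forward
Step 1:
                  E         B         C         X
  init       0.1294   0.01113     1.809   0.02661
  Δ          -0.125    0.1875   0.06249     0.125
  eq        0.00442    0.1986     1.871    0.1516
  solve Keq expr → x = 0.06249; check Q = 17.24
Then remove 0.5709 M of C.
Step 2:
                  E         B         C         X
  init      0.00442    0.1986     1.301    0.1516
  Δ       -6.8921e-04  0.001034 3.4460e-04 6.8921e-04
  eq       0.003731    0.1996     1.301    0.1523
  solve Keq expr → x = 3.4460e-04; check Q = 17.24

Q₀ = 1.0547e-07; Q < K (proceeds forward)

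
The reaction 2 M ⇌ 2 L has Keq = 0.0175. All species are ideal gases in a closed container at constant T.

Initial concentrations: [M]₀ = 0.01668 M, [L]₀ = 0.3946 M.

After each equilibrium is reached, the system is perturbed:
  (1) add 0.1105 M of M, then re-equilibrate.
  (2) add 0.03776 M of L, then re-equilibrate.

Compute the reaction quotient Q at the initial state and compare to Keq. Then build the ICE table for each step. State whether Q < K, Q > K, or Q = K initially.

Q₀ = 559.7; Q > K (proceeds reverse)

Q₀ = 559.7 vs Keq = 0.0175 ⇒ Q>K, reverse
Step 1:
                    M           L
  I           0.01668      0.3946
  C            0.3465     -0.3465
  E            0.3632     0.04805
  solve Keq expr → x = -0.1733; check Q = 0.0175
Then add 0.1105 M of M.
Step 2:
                    M           L
  I            0.4737     0.04805
  C          -0.01291     0.01291
  E            0.4608     0.06096
  solve Keq expr → x = 0.006455; check Q = 0.0175
Then add 0.03776 M of L.
Step 3:
                    M           L
  I            0.4608     0.09872
  C           0.03335    -0.03335
  E            0.4942     0.06537
  solve Keq expr → x = -0.01667; check Q = 0.0175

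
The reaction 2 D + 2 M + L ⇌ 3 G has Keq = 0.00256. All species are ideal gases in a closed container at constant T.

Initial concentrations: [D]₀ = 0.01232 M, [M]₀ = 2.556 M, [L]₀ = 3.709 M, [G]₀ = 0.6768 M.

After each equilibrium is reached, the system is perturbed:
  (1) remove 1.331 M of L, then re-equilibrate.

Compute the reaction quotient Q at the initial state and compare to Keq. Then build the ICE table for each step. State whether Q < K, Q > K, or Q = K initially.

Q₀ = 84.29 vs Keq = 0.00256 ⇒ Q>K, reverse
Step 1:
                    D           M           L           G
  init        0.01232       2.556       3.709      0.6768
  Δ            0.3141      0.3141      0.1571     -0.4712
  eq           0.3265        2.87       3.866      0.2056
  solve Keq expr → x = -0.1571; check Q = 0.00256
Then remove 1.331 M of L.
Step 2:
                    D           M           L           G
  init         0.3265        2.87       2.535      0.2056
  Δ           0.01407     0.01407    0.007037    -0.02111
  eq           0.3405       2.884       2.542      0.1845
  solve Keq expr → x = -0.007037; check Q = 0.00256

Q₀ = 84.29; Q > K (proceeds reverse)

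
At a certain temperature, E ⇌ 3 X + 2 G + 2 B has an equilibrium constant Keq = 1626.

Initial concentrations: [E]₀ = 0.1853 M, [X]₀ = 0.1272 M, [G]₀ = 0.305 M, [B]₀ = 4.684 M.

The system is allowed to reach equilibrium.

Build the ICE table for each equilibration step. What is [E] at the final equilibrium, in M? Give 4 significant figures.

Q₀ = 0.02267 vs Keq = 1626 ⇒ Q<K, forward
Step 1:
                    E           X           G           B
  I            0.1853      0.1272       0.305       4.684
  C           -0.1831      0.5493      0.3662      0.3662
  E          0.002188      0.6765      0.6712        5.05
  solve Keq expr → x = 0.1831; check Q = 1626

[E]_eq = 0.002188 M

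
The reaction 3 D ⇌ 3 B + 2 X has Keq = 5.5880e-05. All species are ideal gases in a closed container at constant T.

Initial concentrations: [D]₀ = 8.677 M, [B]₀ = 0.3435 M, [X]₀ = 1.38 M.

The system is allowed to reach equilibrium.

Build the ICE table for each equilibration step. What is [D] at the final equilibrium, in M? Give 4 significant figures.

[D]_eq = 8.745 M

Q₀ = 1.1815e-04 vs Keq = 5.5880e-05 ⇒ Q>K, reverse
Step 1:
                   D          B          X
  Initial      8.677     0.3435       1.38
  Change     0.06773   -0.06773   -0.04515
  Equil        8.745     0.2758      1.335
  solve Keq expr → x = -0.02258; check Q = 5.5880e-05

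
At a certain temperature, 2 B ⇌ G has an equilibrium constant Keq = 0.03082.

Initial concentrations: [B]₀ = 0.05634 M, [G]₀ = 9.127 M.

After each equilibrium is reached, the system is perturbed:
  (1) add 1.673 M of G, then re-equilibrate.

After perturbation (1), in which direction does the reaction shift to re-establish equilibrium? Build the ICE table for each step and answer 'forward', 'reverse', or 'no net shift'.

Direction: reverse

Q₀ = 2875 vs Keq = 0.03082 ⇒ Q>K, reverse
Step 1:
                  B         G
  Initial   0.05634     9.127
  Change      10.88     -5.44
  Equil       10.94     3.687
  solve Keq expr → x = -5.44; check Q = 0.03082
Then add 1.673 M of G.
Step 2:
                  B         G
  Initial     10.94      5.36
  Change      1.375   -0.6876
  Equil       12.31     4.672
  solve Keq expr → x = -0.6876; check Q = 0.03082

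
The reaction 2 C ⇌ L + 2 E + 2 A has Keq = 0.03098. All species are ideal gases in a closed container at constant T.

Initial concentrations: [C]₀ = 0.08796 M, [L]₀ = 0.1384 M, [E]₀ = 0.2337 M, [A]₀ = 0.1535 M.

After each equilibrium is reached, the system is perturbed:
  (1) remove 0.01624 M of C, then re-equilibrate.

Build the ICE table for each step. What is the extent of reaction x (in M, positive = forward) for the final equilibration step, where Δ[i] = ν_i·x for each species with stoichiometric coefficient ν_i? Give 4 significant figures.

x = -0.004123 M

Q₀ = 0.02302 vs Keq = 0.03098 ⇒ Q<K, forward
Step 1:
                  C         L         E         A
  Initial   0.08796    0.1384    0.2337    0.1535
  Change   -0.00614   0.00307   0.00614   0.00614
  Equil     0.08182    0.1415    0.2398    0.1596
  solve Keq expr → x = 0.00307; check Q = 0.03098
Then remove 0.01624 M of C.
Step 2:
                  C         L         E         A
  Initial   0.06558    0.1415    0.2398    0.1596
  Change   0.008246 -0.004123 -0.008246 -0.008246
  Equil     0.07383    0.1373    0.2316    0.1514
  solve Keq expr → x = -0.004123; check Q = 0.03098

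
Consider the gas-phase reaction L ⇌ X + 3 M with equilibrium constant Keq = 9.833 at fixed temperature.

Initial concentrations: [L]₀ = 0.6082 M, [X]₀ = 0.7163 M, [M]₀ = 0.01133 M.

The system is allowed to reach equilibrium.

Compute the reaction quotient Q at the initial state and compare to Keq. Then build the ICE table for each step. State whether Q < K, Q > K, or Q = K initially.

Q₀ = 1.7129e-06 vs Keq = 9.833 ⇒ Q<K, forward
Step 1:
                   L          X          M
  I           0.6082     0.7163    0.01133
  C          -0.4024     0.4024      1.207
  E           0.2058      1.119      1.218
  solve Keq expr → x = 0.4024; check Q = 9.833

Q₀ = 1.7129e-06; Q < K (proceeds forward)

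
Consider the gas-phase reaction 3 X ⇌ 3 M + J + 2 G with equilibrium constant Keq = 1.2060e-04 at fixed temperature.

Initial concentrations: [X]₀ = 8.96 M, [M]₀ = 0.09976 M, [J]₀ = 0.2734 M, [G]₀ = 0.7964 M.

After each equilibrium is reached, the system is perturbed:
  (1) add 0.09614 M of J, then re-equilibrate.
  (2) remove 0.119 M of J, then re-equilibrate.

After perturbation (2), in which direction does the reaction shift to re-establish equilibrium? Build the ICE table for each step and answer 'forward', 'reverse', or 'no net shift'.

Direction: forward

Q₀ = 2.3934e-07 vs Keq = 1.2060e-04 ⇒ Q<K, forward
Step 1:
                  X         M         J         G
  Initial      8.96   0.09976    0.2734    0.7964
  Change    -0.4337    0.4337    0.1446    0.2891
  Equil       8.526    0.5334     0.418     1.086
  solve Keq expr → x = 0.1446; check Q = 1.2060e-04
Then add 0.09614 M of J.
Step 2:
                  X         M         J         G
  Initial     8.526    0.5334    0.5141     1.086
  Change    0.02585  -0.02585 -0.008618  -0.01724
  Equil       8.552    0.5076    0.5055     1.068
  solve Keq expr → x = -0.008618; check Q = 1.2060e-04
Then remove 0.119 M of J.
Step 3:
                  X         M         J         G
  Initial     8.552    0.5076    0.3865     1.068
  Change   -0.03288   0.03288   0.01096   0.02192
  Equil       8.519    0.5405    0.3974      1.09
  solve Keq expr → x = 0.01096; check Q = 1.2060e-04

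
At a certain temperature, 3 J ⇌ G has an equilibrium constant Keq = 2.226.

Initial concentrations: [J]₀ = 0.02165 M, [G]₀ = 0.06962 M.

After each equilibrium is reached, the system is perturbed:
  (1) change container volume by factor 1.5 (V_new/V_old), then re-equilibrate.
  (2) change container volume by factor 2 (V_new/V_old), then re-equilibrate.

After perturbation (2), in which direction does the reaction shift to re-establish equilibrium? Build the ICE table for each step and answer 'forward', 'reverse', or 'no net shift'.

Q₀ = 6861 vs Keq = 2.226 ⇒ Q>K, reverse
Step 1:
                  J         G
  init      0.02165   0.06962
  Δ          0.1653  -0.05509
  eq         0.1869   0.01453
  solve Keq expr → x = -0.05509; check Q = 2.226
Then change container volume by factor 1.5 (V_new/V_old).
Step 2:
                  J         G
  init       0.1246   0.00969
  Δ         0.01203 -0.004011
  eq         0.1366  0.005679
  solve Keq expr → x = -0.004011; check Q = 2.226
Then change container volume by factor 2 (V_new/V_old).
Step 3:
                  J         G
  init      0.06832  0.002839
  Δ        0.005799 -0.001933
  eq        0.07412 9.0634e-04
  solve Keq expr → x = -0.001933; check Q = 2.226

Direction: reverse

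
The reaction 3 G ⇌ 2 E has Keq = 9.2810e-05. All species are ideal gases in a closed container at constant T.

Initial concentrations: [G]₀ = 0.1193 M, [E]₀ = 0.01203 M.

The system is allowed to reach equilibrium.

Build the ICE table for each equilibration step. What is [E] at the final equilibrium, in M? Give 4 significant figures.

[E]_eq = 4.8646e-04 M

Q₀ = 0.08523 vs Keq = 9.2810e-05 ⇒ Q>K, reverse
Step 1:
                   G          E
  init        0.1193    0.01203
  Δ          0.01732   -0.01154
  eq          0.1366 4.8646e-04
  solve Keq expr → x = -0.005772; check Q = 9.2810e-05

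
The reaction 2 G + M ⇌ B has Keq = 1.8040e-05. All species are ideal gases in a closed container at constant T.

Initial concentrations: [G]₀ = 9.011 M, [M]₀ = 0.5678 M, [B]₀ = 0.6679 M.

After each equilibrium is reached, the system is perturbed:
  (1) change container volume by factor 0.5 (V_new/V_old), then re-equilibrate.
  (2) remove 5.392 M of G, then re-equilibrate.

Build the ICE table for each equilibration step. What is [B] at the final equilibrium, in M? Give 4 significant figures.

[B]_eq = 0.01037 M

Q₀ = 0.01449 vs Keq = 1.8040e-05 ⇒ Q>K, reverse
Step 1:
                   G          M          B
  Initial      9.011     0.5678     0.6679
  Change       1.331     0.6655    -0.6655
  Equil        10.34      1.233    0.00238
  solve Keq expr → x = -0.6655; check Q = 1.8040e-05
Then change container volume by factor 0.5 (V_new/V_old).
Step 2:
                   G          M          B
  Initial      20.68      2.467   0.004759
  Change    -0.02824   -0.01412    0.01412
  Equil        20.66      2.453    0.01888
  solve Keq expr → x = 0.01412; check Q = 1.8040e-05
Then remove 5.392 M of G.
Step 3:
                   G          M          B
  Initial      15.26      2.453    0.01888
  Change     0.01702    0.00851   -0.00851
  Equil        15.28      2.461    0.01037
  solve Keq expr → x = -0.00851; check Q = 1.8040e-05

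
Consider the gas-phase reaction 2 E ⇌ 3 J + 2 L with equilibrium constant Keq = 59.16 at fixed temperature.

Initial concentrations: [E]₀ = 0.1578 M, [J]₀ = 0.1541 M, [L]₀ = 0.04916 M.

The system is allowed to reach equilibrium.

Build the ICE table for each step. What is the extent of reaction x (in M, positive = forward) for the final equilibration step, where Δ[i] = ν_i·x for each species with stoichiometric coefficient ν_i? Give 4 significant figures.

x = 0.07582 M

Q₀ = 3.5515e-04 vs Keq = 59.16 ⇒ Q<K, forward
Step 1:
                    E           J           L
  I            0.1578      0.1541     0.04916
  C           -0.1516      0.2275      0.1516
  E          0.006154      0.3816      0.2008
  solve Keq expr → x = 0.07582; check Q = 59.16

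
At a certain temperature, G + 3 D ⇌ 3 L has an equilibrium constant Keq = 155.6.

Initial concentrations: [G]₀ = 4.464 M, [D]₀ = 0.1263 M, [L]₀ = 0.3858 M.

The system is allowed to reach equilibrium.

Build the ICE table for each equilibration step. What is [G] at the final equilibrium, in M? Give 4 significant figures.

[G]_eq = 4.439 M

Q₀ = 6.385 vs Keq = 155.6 ⇒ Q<K, forward
Step 1:
                    G           D           L
  init          4.464      0.1263      0.3858
  Δ          -0.02475    -0.07426     0.07426
  eq            4.439     0.05204      0.4601
  solve Keq expr → x = 0.02475; check Q = 155.6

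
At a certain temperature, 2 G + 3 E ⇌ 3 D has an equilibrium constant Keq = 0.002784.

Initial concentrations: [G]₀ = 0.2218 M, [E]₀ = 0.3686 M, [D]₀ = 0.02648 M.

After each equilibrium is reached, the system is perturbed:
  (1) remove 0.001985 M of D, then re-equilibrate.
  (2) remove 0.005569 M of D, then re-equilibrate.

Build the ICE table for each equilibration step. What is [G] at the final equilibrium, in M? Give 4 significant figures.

[G]_eq = 0.2218 M

Q₀ = 0.007536 vs Keq = 0.002784 ⇒ Q>K, reverse
Step 1:
                  G         E         D
  I          0.2218    0.3686   0.02648
  C        0.004574  0.006861 -0.006861
  E          0.2264    0.3755   0.01962
  solve Keq expr → x = -0.002287; check Q = 0.002784
Then remove 0.001985 M of D.
Step 2:
                  G         E         D
  I          0.2264    0.3755   0.01763
  C       -0.001213  -0.00182   0.00182
  E          0.2252    0.3736   0.01945
  solve Keq expr → x = 6.0669e-04; check Q = 0.002784
Then remove 0.005569 M of D.
Step 3:
                  G         E         D
  I          0.2252    0.3736   0.01388
  C       -0.003406 -0.005109  0.005109
  E          0.2218    0.3685   0.01899
  solve Keq expr → x = 0.001703; check Q = 0.002784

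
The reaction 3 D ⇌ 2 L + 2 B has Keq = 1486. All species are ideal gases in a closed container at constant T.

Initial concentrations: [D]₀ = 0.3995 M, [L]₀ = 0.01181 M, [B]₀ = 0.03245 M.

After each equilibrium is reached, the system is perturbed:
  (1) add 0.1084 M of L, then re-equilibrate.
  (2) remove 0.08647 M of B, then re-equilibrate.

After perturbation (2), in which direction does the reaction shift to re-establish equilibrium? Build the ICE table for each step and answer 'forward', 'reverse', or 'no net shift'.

Direction: forward

Q₀ = 2.3035e-06 vs Keq = 1486 ⇒ Q<K, forward
Step 1:
                    D           L           B
  init         0.3995     0.01181     0.03245
  Δ           -0.3836      0.2557      0.2557
  eq          0.01588      0.2676      0.2882
  solve Keq expr → x = 0.1279; check Q = 1486
Then add 0.1084 M of L.
Step 2:
                    D           L           B
  init        0.01588       0.376      0.2882
  Δ          0.003833   -0.002555   -0.002555
  eq          0.01971      0.3734      0.2856
  solve Keq expr → x = -0.001278; check Q = 1486
Then remove 0.08647 M of B.
Step 3:
                    D           L           B
  init        0.01971      0.3734      0.1992
  Δ         -0.003999    0.002666    0.002666
  eq          0.01571      0.3761      0.2018
  solve Keq expr → x = 0.001333; check Q = 1486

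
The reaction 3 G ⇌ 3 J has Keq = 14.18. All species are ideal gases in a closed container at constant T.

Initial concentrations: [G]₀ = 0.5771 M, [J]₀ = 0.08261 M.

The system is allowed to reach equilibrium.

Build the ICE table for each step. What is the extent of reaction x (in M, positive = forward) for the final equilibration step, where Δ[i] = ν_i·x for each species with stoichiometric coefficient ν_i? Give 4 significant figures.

Q₀ = 0.002933 vs Keq = 14.18 ⇒ Q<K, forward
Step 1:
                    G           J
  Initial      0.5771     0.08261
  Change      -0.3842      0.3842
  Equil        0.1929      0.4668
  solve Keq expr → x = 0.1281; check Q = 14.18

x = 0.1281 M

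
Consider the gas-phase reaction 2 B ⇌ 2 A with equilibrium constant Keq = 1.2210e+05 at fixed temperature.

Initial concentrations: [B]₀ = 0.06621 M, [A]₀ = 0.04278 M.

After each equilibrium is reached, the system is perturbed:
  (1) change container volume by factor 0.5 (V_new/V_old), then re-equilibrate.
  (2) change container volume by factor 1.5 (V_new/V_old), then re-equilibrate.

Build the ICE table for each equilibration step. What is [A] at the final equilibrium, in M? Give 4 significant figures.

[A]_eq = 0.1449 M

Q₀ = 0.4175 vs Keq = 1.2210e+05 ⇒ Q<K, forward
Step 1:
                    B           A
  init        0.06621     0.04278
  Δ           -0.0659      0.0659
  eq       3.1102e-04      0.1087
  solve Keq expr → x = 0.03295; check Q = 1.2210e+05
Then change container volume by factor 0.5 (V_new/V_old).
Step 2:
                    B           A
  init     6.2204e-04      0.2174
  Δ                 0           0
  eq       6.2204e-04      0.2174
  solve Keq expr → x = 0; check Q = 1.2210e+05
Then change container volume by factor 1.5 (V_new/V_old).
Step 3:
                    B           A
  init     4.1469e-04      0.1449
  Δ                 0           0
  eq       4.1469e-04      0.1449
  solve Keq expr → x = 0; check Q = 1.2210e+05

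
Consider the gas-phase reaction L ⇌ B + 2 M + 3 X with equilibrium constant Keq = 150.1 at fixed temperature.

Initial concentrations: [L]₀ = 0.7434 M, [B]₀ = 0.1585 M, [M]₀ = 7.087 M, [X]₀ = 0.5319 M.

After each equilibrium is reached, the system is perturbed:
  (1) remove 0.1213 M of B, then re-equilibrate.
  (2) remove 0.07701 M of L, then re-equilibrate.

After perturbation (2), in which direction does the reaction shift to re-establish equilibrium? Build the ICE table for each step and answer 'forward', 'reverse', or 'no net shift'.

Direction: reverse

Q₀ = 1.611 vs Keq = 150.1 ⇒ Q<K, forward
Step 1:
                    L           B           M           X
  Initial      0.7434      0.1585       7.087      0.5319
  Change      -0.2843      0.2843      0.5686      0.8529
  Equil        0.4591      0.4428       7.656       1.385
  solve Keq expr → x = 0.2843; check Q = 150.1
Then remove 0.1213 M of B.
Step 2:
                    L           B           M           X
  Initial      0.4591      0.3215       7.656       1.385
  Change     -0.02652     0.02652     0.05303     0.07955
  Equil        0.4326       0.348       7.709       1.464
  solve Keq expr → x = 0.02652; check Q = 150.1
Then remove 0.07701 M of L.
Step 3:
                    L           B           M           X
  Initial      0.3556       0.348       7.709       1.464
  Change      0.01573    -0.01573    -0.03147     -0.0472
  Equil        0.3713      0.3323       7.677       1.417
  solve Keq expr → x = -0.01573; check Q = 150.1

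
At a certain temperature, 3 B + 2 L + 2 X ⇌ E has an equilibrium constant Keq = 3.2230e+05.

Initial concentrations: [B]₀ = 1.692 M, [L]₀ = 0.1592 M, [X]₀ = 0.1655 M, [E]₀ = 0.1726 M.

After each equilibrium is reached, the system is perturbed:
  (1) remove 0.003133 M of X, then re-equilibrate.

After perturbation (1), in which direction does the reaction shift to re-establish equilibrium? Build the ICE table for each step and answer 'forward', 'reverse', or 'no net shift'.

Direction: reverse

Q₀ = 51.33 vs Keq = 3.2230e+05 ⇒ Q<K, forward
Step 1:
                    B           L           X           E
  I             1.692      0.1592      0.1655      0.1726
  C           -0.2103     -0.1402     -0.1402      0.0701
  E             1.482     0.01901     0.02531      0.2427
  solve Keq expr → x = 0.0701; check Q = 3.2230e+05
Then remove 0.003133 M of X.
Step 2:
                    B           L           X           E
  I             1.482     0.01901     0.02218      0.2427
  C          0.002041    0.001361    0.001361 -6.8032e-04
  E             1.484     0.02037     0.02354       0.242
  solve Keq expr → x = -6.8032e-04; check Q = 3.2230e+05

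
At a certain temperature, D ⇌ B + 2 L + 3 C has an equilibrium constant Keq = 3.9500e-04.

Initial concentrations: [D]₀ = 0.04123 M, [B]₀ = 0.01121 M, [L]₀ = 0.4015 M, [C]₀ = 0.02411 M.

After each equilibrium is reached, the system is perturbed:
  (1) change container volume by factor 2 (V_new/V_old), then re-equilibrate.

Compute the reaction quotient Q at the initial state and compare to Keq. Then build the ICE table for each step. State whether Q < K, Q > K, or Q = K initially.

Q₀ = 6.1426e-07 vs Keq = 3.9500e-04 ⇒ Q<K, forward
Step 1:
                    D           B           L           C
  Initial     0.04123     0.01121      0.4015     0.02411
  Change      -0.0244      0.0244     0.04879     0.07319
  Equil       0.01683     0.03561      0.4503      0.0973
  solve Keq expr → x = 0.0244; check Q = 3.9500e-04
Then change container volume by factor 2 (V_new/V_old).
Step 2:
                    D           B           L           C
  Initial    0.008417      0.0178      0.2251     0.04865
  Change    -0.007166    0.007166     0.01433      0.0215
  Equil      0.001251     0.02497      0.2395     0.07015
  solve Keq expr → x = 0.007166; check Q = 3.9500e-04

Q₀ = 6.1426e-07; Q < K (proceeds forward)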